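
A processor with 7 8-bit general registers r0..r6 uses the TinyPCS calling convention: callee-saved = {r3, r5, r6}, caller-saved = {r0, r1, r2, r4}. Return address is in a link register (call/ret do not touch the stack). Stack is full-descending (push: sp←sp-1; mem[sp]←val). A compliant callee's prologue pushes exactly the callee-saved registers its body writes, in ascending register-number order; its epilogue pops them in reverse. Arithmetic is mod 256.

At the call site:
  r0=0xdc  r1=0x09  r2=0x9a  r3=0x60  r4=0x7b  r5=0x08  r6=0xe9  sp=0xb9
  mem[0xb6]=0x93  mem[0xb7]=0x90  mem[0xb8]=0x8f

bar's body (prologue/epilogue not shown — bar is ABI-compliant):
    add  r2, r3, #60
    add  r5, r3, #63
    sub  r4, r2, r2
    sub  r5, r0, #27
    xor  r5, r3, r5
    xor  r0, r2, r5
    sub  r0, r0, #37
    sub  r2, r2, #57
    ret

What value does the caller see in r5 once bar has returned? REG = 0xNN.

REG = 0x08

prologue: push r5 → mem[0xb8]=0x08, sp=0xb8
body[0] add  r2, r3, #60 → r2=0x9c
body[1] add  r5, r3, #63 → r5=0x9f
body[2] sub  r4, r2, r2 → r4=0x00
body[3] sub  r5, r0, #27 → r5=0xc1
body[4] xor  r5, r3, r5 → r5=0xa1
body[5] xor  r0, r2, r5 → r0=0x3d
body[6] sub  r0, r0, #37 → r0=0x18
body[7] sub  r2, r2, #57 → r2=0x63
epilogue: pop r5=0x08, sp=0xb9
r5 is callee-saved → restored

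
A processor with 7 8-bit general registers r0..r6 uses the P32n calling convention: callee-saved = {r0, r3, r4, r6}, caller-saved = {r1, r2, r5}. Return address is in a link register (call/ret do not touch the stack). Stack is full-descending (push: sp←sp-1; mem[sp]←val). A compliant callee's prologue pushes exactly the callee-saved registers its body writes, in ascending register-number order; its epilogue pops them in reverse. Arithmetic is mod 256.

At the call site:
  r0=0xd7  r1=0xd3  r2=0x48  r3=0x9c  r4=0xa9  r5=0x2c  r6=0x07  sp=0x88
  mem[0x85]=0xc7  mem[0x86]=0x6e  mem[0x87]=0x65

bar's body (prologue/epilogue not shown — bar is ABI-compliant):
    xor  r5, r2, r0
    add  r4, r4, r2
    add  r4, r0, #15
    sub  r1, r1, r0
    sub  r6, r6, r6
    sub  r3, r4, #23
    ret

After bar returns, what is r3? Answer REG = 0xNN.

prologue: push r3 → mem[0x87]=0x9c, sp=0x87
prologue: push r4 → mem[0x86]=0xa9, sp=0x86
prologue: push r6 → mem[0x85]=0x07, sp=0x85
body[0] xor  r5, r2, r0 → r5=0x9f
body[1] add  r4, r4, r2 → r4=0xf1
body[2] add  r4, r0, #15 → r4=0xe6
body[3] sub  r1, r1, r0 → r1=0xfc
body[4] sub  r6, r6, r6 → r6=0x00
body[5] sub  r3, r4, #23 → r3=0xcf
epilogue: pop r6=0x07, sp=0x86
epilogue: pop r4=0xa9, sp=0x87
epilogue: pop r3=0x9c, sp=0x88
r3 is callee-saved → restored

REG = 0x9c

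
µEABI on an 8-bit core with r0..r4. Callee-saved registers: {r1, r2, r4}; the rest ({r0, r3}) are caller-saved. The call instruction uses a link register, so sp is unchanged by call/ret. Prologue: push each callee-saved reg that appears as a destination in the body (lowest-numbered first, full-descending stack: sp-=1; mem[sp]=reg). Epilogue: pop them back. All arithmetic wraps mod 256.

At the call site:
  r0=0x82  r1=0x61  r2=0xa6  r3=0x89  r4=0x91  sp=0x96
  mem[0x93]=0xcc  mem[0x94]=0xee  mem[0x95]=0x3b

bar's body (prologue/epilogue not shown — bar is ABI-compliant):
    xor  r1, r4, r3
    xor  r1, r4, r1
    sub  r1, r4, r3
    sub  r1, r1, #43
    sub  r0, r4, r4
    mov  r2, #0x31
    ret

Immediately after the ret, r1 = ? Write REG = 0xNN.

REG = 0x61

prologue: push r1 -> mem[0x95]=0x61, sp=0x95
prologue: push r2 -> mem[0x94]=0xa6, sp=0x94
body[0] xor  r1, r4, r3 -> r1=0x18
body[1] xor  r1, r4, r1 -> r1=0x89
body[2] sub  r1, r4, r3 -> r1=0x08
body[3] sub  r1, r1, #43 -> r1=0xdd
body[4] sub  r0, r4, r4 -> r0=0x00
body[5] mov  r2, #0x31 -> r2=0x31
epilogue: pop r2=0xa6, sp=0x95
epilogue: pop r1=0x61, sp=0x96
r1 is callee-saved -> restored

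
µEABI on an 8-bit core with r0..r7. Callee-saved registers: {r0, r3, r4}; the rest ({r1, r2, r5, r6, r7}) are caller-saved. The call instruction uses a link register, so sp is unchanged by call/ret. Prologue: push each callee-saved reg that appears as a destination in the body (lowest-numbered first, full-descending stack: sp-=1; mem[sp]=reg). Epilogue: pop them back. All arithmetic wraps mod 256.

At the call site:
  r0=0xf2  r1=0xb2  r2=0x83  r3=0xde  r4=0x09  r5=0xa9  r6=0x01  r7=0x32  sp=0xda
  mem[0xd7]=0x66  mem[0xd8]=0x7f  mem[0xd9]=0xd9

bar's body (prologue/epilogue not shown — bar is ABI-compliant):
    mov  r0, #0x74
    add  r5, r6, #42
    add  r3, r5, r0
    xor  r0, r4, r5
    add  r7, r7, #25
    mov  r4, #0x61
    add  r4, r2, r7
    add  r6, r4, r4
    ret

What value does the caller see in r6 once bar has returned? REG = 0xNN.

prologue: push r0 -> mem[0xd9]=0xf2, sp=0xd9
prologue: push r3 -> mem[0xd8]=0xde, sp=0xd8
prologue: push r4 -> mem[0xd7]=0x09, sp=0xd7
body[0] mov  r0, #0x74 -> r0=0x74
body[1] add  r5, r6, #42 -> r5=0x2b
body[2] add  r3, r5, r0 -> r3=0x9f
body[3] xor  r0, r4, r5 -> r0=0x22
body[4] add  r7, r7, #25 -> r7=0x4b
body[5] mov  r4, #0x61 -> r4=0x61
body[6] add  r4, r2, r7 -> r4=0xce
body[7] add  r6, r4, r4 -> r6=0x9c
epilogue: pop r4=0x09, sp=0xd8
epilogue: pop r3=0xde, sp=0xd9
epilogue: pop r0=0xf2, sp=0xda
r6 is caller-saved -> body value

REG = 0x9c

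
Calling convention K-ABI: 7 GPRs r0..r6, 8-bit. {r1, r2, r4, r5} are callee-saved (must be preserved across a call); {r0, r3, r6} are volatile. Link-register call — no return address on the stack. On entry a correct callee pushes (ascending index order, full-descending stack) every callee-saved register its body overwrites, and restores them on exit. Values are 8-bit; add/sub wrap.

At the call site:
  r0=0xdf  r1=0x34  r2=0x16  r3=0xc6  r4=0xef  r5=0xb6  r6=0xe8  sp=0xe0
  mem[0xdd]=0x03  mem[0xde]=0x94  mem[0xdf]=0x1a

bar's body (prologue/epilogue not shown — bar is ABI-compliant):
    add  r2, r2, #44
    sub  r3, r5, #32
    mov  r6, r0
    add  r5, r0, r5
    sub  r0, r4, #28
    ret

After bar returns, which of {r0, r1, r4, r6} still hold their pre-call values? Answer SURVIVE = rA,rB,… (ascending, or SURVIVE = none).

SURVIVE = r1,r4

prologue: push r2 → mem[0xdf]=0x16, sp=0xdf
prologue: push r5 → mem[0xde]=0xb6, sp=0xde
body[0] add  r2, r2, #44 → r2=0x42
body[1] sub  r3, r5, #32 → r3=0x96
body[2] mov  r6, r0 → r6=0xdf
body[3] add  r5, r0, r5 → r5=0x95
body[4] sub  r0, r4, #28 → r0=0xd3
epilogue: pop r5=0xb6, sp=0xdf
epilogue: pop r2=0x16, sp=0xe0
r0: caller-saved, written=True
r1: callee-saved, written=False
r4: callee-saved, written=False
r6: caller-saved, written=True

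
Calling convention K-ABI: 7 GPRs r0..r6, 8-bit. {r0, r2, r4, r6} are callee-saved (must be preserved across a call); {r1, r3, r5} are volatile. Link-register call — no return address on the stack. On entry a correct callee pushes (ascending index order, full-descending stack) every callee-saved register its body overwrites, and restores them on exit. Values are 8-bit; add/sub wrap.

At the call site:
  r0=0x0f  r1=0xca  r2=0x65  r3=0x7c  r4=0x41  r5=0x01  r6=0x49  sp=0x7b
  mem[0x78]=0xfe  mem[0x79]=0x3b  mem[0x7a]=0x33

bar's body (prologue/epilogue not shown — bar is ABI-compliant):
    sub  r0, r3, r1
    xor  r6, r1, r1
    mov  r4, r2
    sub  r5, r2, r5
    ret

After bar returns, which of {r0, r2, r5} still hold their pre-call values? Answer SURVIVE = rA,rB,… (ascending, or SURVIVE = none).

SURVIVE = r0,r2

prologue: push r0 → mem[0x7a]=0x0f, sp=0x7a
prologue: push r4 → mem[0x79]=0x41, sp=0x79
prologue: push r6 → mem[0x78]=0x49, sp=0x78
body[0] sub  r0, r3, r1 → r0=0xb2
body[1] xor  r6, r1, r1 → r6=0x00
body[2] mov  r4, r2 → r4=0x65
body[3] sub  r5, r2, r5 → r5=0x64
epilogue: pop r6=0x49, sp=0x79
epilogue: pop r4=0x41, sp=0x7a
epilogue: pop r0=0x0f, sp=0x7b
r0: callee-saved, written=True
r2: callee-saved, written=False
r5: caller-saved, written=True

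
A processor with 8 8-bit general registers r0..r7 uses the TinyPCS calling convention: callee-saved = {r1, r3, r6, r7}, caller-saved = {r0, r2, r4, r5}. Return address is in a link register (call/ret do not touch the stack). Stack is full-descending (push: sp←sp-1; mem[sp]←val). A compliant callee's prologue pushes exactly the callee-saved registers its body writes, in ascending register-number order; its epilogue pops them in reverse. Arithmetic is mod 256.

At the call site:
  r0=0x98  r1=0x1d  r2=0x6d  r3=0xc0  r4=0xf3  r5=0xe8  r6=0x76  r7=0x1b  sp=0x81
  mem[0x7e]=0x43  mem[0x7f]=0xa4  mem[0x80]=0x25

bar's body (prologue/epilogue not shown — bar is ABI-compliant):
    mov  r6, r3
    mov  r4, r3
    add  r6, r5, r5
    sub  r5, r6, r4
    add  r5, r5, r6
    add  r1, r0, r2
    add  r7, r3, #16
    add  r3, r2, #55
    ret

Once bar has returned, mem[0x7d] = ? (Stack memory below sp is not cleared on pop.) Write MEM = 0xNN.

prologue: push r1 → mem[0x80]=0x1d, sp=0x80
prologue: push r3 → mem[0x7f]=0xc0, sp=0x7f
prologue: push r6 → mem[0x7e]=0x76, sp=0x7e
prologue: push r7 → mem[0x7d]=0x1b, sp=0x7d
body[0] mov  r6, r3 → r6=0xc0
body[1] mov  r4, r3 → r4=0xc0
body[2] add  r6, r5, r5 → r6=0xd0
body[3] sub  r5, r6, r4 → r5=0x10
body[4] add  r5, r5, r6 → r5=0xe0
body[5] add  r1, r0, r2 → r1=0x05
body[6] add  r7, r3, #16 → r7=0xd0
body[7] add  r3, r2, #55 → r3=0xa4
epilogue: pop r7=0x1b, sp=0x7e
epilogue: pop r6=0x76, sp=0x7f
epilogue: pop r3=0xc0, sp=0x80
epilogue: pop r1=0x1d, sp=0x81
prologue pushed ['r1', 'r3', 'r6', 'r7'] at ['0x80', '0x7f', '0x7e', '0x7d']

MEM = 0x1b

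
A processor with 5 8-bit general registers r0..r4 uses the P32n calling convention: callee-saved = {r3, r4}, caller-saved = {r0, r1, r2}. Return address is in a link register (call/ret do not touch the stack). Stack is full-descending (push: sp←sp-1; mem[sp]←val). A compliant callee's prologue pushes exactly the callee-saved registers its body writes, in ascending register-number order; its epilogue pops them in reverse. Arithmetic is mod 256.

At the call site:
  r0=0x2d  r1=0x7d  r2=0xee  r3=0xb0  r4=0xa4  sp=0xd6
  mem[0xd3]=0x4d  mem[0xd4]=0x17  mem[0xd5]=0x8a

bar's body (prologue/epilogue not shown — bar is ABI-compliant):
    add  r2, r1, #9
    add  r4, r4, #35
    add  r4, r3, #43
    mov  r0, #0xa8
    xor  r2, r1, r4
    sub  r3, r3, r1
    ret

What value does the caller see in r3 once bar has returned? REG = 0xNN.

prologue: push r3 -> mem[0xd5]=0xb0, sp=0xd5
prologue: push r4 -> mem[0xd4]=0xa4, sp=0xd4
body[0] add  r2, r1, #9 -> r2=0x86
body[1] add  r4, r4, #35 -> r4=0xc7
body[2] add  r4, r3, #43 -> r4=0xdb
body[3] mov  r0, #0xa8 -> r0=0xa8
body[4] xor  r2, r1, r4 -> r2=0xa6
body[5] sub  r3, r3, r1 -> r3=0x33
epilogue: pop r4=0xa4, sp=0xd5
epilogue: pop r3=0xb0, sp=0xd6
r3 is callee-saved -> restored

REG = 0xb0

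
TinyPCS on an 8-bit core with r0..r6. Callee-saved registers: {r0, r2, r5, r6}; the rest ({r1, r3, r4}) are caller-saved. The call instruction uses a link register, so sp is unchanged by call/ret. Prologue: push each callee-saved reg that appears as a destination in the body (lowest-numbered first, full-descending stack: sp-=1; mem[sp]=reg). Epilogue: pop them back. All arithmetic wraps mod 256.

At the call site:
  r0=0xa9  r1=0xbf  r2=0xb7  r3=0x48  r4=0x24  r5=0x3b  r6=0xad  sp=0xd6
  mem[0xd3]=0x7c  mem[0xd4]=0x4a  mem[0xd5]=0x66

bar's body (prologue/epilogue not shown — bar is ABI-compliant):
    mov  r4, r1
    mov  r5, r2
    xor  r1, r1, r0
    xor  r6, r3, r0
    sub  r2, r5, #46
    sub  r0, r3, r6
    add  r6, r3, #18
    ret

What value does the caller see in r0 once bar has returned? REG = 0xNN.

REG = 0xa9

prologue: push r0 → mem[0xd5]=0xa9, sp=0xd5
prologue: push r2 → mem[0xd4]=0xb7, sp=0xd4
prologue: push r5 → mem[0xd3]=0x3b, sp=0xd3
prologue: push r6 → mem[0xd2]=0xad, sp=0xd2
body[0] mov  r4, r1 → r4=0xbf
body[1] mov  r5, r2 → r5=0xb7
body[2] xor  r1, r1, r0 → r1=0x16
body[3] xor  r6, r3, r0 → r6=0xe1
body[4] sub  r2, r5, #46 → r2=0x89
body[5] sub  r0, r3, r6 → r0=0x67
body[6] add  r6, r3, #18 → r6=0x5a
epilogue: pop r6=0xad, sp=0xd3
epilogue: pop r5=0x3b, sp=0xd4
epilogue: pop r2=0xb7, sp=0xd5
epilogue: pop r0=0xa9, sp=0xd6
r0 is callee-saved → restored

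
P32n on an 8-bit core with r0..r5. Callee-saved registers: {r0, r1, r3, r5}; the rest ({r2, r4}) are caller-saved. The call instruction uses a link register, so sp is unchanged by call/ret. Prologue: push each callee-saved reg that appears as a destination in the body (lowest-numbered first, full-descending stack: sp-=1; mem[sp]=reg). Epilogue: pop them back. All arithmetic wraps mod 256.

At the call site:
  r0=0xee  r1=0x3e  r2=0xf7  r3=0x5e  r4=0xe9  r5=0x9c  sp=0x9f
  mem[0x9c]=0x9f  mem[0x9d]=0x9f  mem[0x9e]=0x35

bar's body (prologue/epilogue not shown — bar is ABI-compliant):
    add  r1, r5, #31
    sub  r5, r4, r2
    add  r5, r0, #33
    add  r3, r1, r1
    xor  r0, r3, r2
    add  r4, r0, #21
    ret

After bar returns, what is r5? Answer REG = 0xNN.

REG = 0x9c

prologue: push r0 → mem[0x9e]=0xee, sp=0x9e
prologue: push r1 → mem[0x9d]=0x3e, sp=0x9d
prologue: push r3 → mem[0x9c]=0x5e, sp=0x9c
prologue: push r5 → mem[0x9b]=0x9c, sp=0x9b
body[0] add  r1, r5, #31 → r1=0xbb
body[1] sub  r5, r4, r2 → r5=0xf2
body[2] add  r5, r0, #33 → r5=0x0f
body[3] add  r3, r1, r1 → r3=0x76
body[4] xor  r0, r3, r2 → r0=0x81
body[5] add  r4, r0, #21 → r4=0x96
epilogue: pop r5=0x9c, sp=0x9c
epilogue: pop r3=0x5e, sp=0x9d
epilogue: pop r1=0x3e, sp=0x9e
epilogue: pop r0=0xee, sp=0x9f
r5 is callee-saved → restored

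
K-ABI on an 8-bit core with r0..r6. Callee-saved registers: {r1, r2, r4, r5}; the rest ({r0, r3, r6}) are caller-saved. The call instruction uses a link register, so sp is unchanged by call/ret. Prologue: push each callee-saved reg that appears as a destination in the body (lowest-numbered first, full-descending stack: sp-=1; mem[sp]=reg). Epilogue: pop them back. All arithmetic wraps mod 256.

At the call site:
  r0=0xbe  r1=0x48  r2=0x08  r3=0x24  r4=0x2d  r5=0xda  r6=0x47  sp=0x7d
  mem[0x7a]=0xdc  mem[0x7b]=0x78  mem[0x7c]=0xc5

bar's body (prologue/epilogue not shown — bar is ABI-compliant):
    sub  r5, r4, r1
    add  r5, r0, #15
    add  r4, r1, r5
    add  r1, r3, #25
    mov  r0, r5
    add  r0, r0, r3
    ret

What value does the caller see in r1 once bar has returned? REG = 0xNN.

REG = 0x48

prologue: push r1 -> mem[0x7c]=0x48, sp=0x7c
prologue: push r4 -> mem[0x7b]=0x2d, sp=0x7b
prologue: push r5 -> mem[0x7a]=0xda, sp=0x7a
body[0] sub  r5, r4, r1 -> r5=0xe5
body[1] add  r5, r0, #15 -> r5=0xcd
body[2] add  r4, r1, r5 -> r4=0x15
body[3] add  r1, r3, #25 -> r1=0x3d
body[4] mov  r0, r5 -> r0=0xcd
body[5] add  r0, r0, r3 -> r0=0xf1
epilogue: pop r5=0xda, sp=0x7b
epilogue: pop r4=0x2d, sp=0x7c
epilogue: pop r1=0x48, sp=0x7d
r1 is callee-saved -> restored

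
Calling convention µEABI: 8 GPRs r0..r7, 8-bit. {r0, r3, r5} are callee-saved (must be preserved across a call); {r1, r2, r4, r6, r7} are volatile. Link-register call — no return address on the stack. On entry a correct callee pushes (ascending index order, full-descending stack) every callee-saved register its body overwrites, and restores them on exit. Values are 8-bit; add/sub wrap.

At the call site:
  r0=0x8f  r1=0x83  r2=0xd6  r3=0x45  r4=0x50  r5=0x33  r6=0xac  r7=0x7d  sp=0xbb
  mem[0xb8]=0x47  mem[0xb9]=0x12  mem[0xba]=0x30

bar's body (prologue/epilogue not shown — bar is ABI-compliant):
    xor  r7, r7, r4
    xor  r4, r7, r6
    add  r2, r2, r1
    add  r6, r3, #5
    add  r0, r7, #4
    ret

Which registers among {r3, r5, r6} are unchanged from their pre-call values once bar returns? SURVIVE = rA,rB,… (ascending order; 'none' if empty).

SURVIVE = r3,r5

prologue: push r0 -> mem[0xba]=0x8f, sp=0xba
body[0] xor  r7, r7, r4 -> r7=0x2d
body[1] xor  r4, r7, r6 -> r4=0x81
body[2] add  r2, r2, r1 -> r2=0x59
body[3] add  r6, r3, #5 -> r6=0x4a
body[4] add  r0, r7, #4 -> r0=0x31
epilogue: pop r0=0x8f, sp=0xbb
r3: callee-saved, written=False
r5: callee-saved, written=False
r6: caller-saved, written=True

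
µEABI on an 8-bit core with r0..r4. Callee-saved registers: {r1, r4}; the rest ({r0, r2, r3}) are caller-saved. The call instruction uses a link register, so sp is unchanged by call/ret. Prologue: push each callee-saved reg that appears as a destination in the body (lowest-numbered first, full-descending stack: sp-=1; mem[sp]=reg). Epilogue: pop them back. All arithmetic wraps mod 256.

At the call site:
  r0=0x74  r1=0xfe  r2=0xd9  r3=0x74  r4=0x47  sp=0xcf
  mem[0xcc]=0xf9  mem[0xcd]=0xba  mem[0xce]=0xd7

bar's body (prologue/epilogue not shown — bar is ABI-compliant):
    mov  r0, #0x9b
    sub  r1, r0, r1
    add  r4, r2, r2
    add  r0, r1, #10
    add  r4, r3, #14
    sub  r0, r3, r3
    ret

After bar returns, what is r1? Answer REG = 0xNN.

REG = 0xfe

prologue: push r1 → mem[0xce]=0xfe, sp=0xce
prologue: push r4 → mem[0xcd]=0x47, sp=0xcd
body[0] mov  r0, #0x9b → r0=0x9b
body[1] sub  r1, r0, r1 → r1=0x9d
body[2] add  r4, r2, r2 → r4=0xb2
body[3] add  r0, r1, #10 → r0=0xa7
body[4] add  r4, r3, #14 → r4=0x82
body[5] sub  r0, r3, r3 → r0=0x00
epilogue: pop r4=0x47, sp=0xce
epilogue: pop r1=0xfe, sp=0xcf
r1 is callee-saved → restored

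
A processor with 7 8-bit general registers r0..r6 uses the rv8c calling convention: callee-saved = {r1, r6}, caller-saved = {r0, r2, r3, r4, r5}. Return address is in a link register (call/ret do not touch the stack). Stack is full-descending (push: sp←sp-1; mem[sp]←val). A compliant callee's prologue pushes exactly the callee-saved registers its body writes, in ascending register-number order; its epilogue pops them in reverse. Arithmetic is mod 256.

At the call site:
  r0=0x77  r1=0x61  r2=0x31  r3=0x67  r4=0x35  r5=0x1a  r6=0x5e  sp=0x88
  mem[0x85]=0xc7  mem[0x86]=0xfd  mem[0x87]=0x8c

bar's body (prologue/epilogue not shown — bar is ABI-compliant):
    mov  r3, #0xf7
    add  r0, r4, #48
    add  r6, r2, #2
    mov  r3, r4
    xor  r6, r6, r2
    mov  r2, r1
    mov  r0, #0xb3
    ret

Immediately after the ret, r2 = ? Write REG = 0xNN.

REG = 0x61

prologue: push r6 -> mem[0x87]=0x5e, sp=0x87
body[0] mov  r3, #0xf7 -> r3=0xf7
body[1] add  r0, r4, #48 -> r0=0x65
body[2] add  r6, r2, #2 -> r6=0x33
body[3] mov  r3, r4 -> r3=0x35
body[4] xor  r6, r6, r2 -> r6=0x02
body[5] mov  r2, r1 -> r2=0x61
body[6] mov  r0, #0xb3 -> r0=0xb3
epilogue: pop r6=0x5e, sp=0x88
r2 is caller-saved -> body value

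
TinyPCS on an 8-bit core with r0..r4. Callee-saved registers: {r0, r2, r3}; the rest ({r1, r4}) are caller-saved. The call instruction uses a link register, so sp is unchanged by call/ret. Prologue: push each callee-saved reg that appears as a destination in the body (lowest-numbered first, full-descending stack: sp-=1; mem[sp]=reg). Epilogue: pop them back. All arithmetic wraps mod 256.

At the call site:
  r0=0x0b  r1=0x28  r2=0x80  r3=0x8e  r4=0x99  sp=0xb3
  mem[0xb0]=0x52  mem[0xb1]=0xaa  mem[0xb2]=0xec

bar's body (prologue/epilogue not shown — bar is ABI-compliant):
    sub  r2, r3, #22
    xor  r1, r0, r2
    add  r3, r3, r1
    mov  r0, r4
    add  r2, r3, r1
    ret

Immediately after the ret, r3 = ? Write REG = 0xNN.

prologue: push r0 -> mem[0xb2]=0x0b, sp=0xb2
prologue: push r2 -> mem[0xb1]=0x80, sp=0xb1
prologue: push r3 -> mem[0xb0]=0x8e, sp=0xb0
body[0] sub  r2, r3, #22 -> r2=0x78
body[1] xor  r1, r0, r2 -> r1=0x73
body[2] add  r3, r3, r1 -> r3=0x01
body[3] mov  r0, r4 -> r0=0x99
body[4] add  r2, r3, r1 -> r2=0x74
epilogue: pop r3=0x8e, sp=0xb1
epilogue: pop r2=0x80, sp=0xb2
epilogue: pop r0=0x0b, sp=0xb3
r3 is callee-saved -> restored

REG = 0x8e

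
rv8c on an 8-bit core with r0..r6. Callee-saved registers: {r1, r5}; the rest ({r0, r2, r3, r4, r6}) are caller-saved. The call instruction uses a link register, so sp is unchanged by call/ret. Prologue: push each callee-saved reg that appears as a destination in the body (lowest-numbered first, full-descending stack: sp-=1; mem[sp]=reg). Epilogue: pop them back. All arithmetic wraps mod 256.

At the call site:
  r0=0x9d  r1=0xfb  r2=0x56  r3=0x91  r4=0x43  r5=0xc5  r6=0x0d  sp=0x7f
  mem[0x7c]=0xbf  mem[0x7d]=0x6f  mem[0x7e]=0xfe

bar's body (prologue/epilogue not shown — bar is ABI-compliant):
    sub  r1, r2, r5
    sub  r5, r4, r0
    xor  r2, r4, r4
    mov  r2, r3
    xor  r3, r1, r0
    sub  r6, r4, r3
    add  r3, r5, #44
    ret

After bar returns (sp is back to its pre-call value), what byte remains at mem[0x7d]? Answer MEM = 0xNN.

prologue: push r1 -> mem[0x7e]=0xfb, sp=0x7e
prologue: push r5 -> mem[0x7d]=0xc5, sp=0x7d
body[0] sub  r1, r2, r5 -> r1=0x91
body[1] sub  r5, r4, r0 -> r5=0xa6
body[2] xor  r2, r4, r4 -> r2=0x00
body[3] mov  r2, r3 -> r2=0x91
body[4] xor  r3, r1, r0 -> r3=0x0c
body[5] sub  r6, r4, r3 -> r6=0x37
body[6] add  r3, r5, #44 -> r3=0xd2
epilogue: pop r5=0xc5, sp=0x7e
epilogue: pop r1=0xfb, sp=0x7f
prologue pushed ['r1', 'r5'] at ['0x7e', '0x7d']

MEM = 0xc5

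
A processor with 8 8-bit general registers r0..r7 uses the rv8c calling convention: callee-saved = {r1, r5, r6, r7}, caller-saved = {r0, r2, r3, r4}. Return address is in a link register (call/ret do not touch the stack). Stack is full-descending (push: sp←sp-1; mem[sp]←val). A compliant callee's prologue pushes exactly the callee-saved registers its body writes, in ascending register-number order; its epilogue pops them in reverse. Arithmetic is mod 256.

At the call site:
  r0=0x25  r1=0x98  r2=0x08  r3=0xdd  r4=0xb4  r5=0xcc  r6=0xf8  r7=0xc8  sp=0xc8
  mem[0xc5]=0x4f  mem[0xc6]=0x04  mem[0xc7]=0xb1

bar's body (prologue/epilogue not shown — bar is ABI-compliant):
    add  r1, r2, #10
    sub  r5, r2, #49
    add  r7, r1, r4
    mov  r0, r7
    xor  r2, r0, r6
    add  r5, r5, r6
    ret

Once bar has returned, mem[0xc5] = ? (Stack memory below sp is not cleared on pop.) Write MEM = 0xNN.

MEM = 0xc8

prologue: push r1 → mem[0xc7]=0x98, sp=0xc7
prologue: push r5 → mem[0xc6]=0xcc, sp=0xc6
prologue: push r7 → mem[0xc5]=0xc8, sp=0xc5
body[0] add  r1, r2, #10 → r1=0x12
body[1] sub  r5, r2, #49 → r5=0xd7
body[2] add  r7, r1, r4 → r7=0xc6
body[3] mov  r0, r7 → r0=0xc6
body[4] xor  r2, r0, r6 → r2=0x3e
body[5] add  r5, r5, r6 → r5=0xcf
epilogue: pop r7=0xc8, sp=0xc6
epilogue: pop r5=0xcc, sp=0xc7
epilogue: pop r1=0x98, sp=0xc8
prologue pushed ['r1', 'r5', 'r7'] at ['0xc7', '0xc6', '0xc5']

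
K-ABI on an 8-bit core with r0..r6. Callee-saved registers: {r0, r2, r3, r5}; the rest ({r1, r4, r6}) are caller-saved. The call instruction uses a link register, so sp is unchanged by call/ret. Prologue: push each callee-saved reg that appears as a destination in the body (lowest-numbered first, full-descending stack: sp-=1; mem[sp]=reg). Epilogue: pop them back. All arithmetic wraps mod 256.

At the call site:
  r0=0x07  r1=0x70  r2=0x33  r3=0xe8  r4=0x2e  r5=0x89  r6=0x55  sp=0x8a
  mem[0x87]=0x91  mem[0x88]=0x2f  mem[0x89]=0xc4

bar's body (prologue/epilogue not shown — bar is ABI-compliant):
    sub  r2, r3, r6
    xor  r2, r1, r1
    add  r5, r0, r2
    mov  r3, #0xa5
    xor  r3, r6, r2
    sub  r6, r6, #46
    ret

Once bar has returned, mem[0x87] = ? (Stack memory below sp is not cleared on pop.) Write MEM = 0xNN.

MEM = 0x89

prologue: push r2 -> mem[0x89]=0x33, sp=0x89
prologue: push r3 -> mem[0x88]=0xe8, sp=0x88
prologue: push r5 -> mem[0x87]=0x89, sp=0x87
body[0] sub  r2, r3, r6 -> r2=0x93
body[1] xor  r2, r1, r1 -> r2=0x00
body[2] add  r5, r0, r2 -> r5=0x07
body[3] mov  r3, #0xa5 -> r3=0xa5
body[4] xor  r3, r6, r2 -> r3=0x55
body[5] sub  r6, r6, #46 -> r6=0x27
epilogue: pop r5=0x89, sp=0x88
epilogue: pop r3=0xe8, sp=0x89
epilogue: pop r2=0x33, sp=0x8a
prologue pushed ['r2', 'r3', 'r5'] at ['0x89', '0x88', '0x87']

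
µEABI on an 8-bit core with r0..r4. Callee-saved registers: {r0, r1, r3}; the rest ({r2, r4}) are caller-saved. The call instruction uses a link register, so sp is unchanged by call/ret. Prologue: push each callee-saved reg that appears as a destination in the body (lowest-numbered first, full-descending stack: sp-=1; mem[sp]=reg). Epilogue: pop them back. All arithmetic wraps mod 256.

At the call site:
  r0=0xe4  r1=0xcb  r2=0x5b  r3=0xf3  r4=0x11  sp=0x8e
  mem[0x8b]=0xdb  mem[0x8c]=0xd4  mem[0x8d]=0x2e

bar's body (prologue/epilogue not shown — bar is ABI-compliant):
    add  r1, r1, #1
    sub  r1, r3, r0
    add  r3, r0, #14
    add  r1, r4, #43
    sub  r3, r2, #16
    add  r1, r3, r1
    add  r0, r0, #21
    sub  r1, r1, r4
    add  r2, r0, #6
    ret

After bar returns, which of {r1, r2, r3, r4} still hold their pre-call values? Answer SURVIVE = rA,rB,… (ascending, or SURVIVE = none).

SURVIVE = r1,r3,r4

prologue: push r0 -> mem[0x8d]=0xe4, sp=0x8d
prologue: push r1 -> mem[0x8c]=0xcb, sp=0x8c
prologue: push r3 -> mem[0x8b]=0xf3, sp=0x8b
body[0] add  r1, r1, #1 -> r1=0xcc
body[1] sub  r1, r3, r0 -> r1=0x0f
body[2] add  r3, r0, #14 -> r3=0xf2
body[3] add  r1, r4, #43 -> r1=0x3c
body[4] sub  r3, r2, #16 -> r3=0x4b
body[5] add  r1, r3, r1 -> r1=0x87
body[6] add  r0, r0, #21 -> r0=0xf9
body[7] sub  r1, r1, r4 -> r1=0x76
body[8] add  r2, r0, #6 -> r2=0xff
epilogue: pop r3=0xf3, sp=0x8c
epilogue: pop r1=0xcb, sp=0x8d
epilogue: pop r0=0xe4, sp=0x8e
r1: callee-saved, written=True
r2: caller-saved, written=True
r3: callee-saved, written=True
r4: caller-saved, written=False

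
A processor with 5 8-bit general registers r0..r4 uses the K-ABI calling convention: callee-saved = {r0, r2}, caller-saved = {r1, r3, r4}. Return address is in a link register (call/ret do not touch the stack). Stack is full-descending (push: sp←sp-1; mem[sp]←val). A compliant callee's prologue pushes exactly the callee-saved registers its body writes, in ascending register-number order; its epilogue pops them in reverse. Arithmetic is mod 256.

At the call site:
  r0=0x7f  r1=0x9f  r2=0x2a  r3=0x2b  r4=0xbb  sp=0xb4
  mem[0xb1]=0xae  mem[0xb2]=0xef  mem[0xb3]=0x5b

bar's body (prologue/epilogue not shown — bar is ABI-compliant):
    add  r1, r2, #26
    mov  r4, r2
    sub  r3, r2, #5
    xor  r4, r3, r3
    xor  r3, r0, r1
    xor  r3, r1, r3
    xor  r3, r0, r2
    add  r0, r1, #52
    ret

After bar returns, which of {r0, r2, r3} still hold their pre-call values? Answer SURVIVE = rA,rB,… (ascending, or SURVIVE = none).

SURVIVE = r0,r2

prologue: push r0 -> mem[0xb3]=0x7f, sp=0xb3
body[0] add  r1, r2, #26 -> r1=0x44
body[1] mov  r4, r2 -> r4=0x2a
body[2] sub  r3, r2, #5 -> r3=0x25
body[3] xor  r4, r3, r3 -> r4=0x00
body[4] xor  r3, r0, r1 -> r3=0x3b
body[5] xor  r3, r1, r3 -> r3=0x7f
body[6] xor  r3, r0, r2 -> r3=0x55
body[7] add  r0, r1, #52 -> r0=0x78
epilogue: pop r0=0x7f, sp=0xb4
r0: callee-saved, written=True
r2: callee-saved, written=False
r3: caller-saved, written=True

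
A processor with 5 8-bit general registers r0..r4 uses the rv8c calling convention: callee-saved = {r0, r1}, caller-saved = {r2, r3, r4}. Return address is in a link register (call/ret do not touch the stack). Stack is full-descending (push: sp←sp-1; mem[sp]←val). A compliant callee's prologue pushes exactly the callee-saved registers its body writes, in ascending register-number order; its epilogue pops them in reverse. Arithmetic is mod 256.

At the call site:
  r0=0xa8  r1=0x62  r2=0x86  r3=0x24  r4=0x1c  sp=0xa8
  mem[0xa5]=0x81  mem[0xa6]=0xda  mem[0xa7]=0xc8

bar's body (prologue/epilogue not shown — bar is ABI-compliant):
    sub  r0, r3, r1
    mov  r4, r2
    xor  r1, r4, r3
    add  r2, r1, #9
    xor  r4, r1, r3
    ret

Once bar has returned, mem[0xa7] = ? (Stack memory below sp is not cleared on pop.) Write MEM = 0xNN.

MEM = 0xa8

prologue: push r0 → mem[0xa7]=0xa8, sp=0xa7
prologue: push r1 → mem[0xa6]=0x62, sp=0xa6
body[0] sub  r0, r3, r1 → r0=0xc2
body[1] mov  r4, r2 → r4=0x86
body[2] xor  r1, r4, r3 → r1=0xa2
body[3] add  r2, r1, #9 → r2=0xab
body[4] xor  r4, r1, r3 → r4=0x86
epilogue: pop r1=0x62, sp=0xa7
epilogue: pop r0=0xa8, sp=0xa8
prologue pushed ['r0', 'r1'] at ['0xa7', '0xa6']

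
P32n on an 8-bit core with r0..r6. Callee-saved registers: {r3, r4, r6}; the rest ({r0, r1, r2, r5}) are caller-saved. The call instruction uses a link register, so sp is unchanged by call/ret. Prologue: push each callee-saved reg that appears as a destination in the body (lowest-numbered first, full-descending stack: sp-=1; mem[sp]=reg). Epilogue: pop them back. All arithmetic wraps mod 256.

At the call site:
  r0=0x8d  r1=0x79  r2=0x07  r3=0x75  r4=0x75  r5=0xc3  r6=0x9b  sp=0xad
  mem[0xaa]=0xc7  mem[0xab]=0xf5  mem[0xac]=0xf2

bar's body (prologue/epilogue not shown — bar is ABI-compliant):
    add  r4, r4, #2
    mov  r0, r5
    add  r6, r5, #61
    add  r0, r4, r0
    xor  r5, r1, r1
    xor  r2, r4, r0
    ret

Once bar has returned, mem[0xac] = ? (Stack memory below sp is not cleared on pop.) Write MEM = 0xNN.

prologue: push r4 -> mem[0xac]=0x75, sp=0xac
prologue: push r6 -> mem[0xab]=0x9b, sp=0xab
body[0] add  r4, r4, #2 -> r4=0x77
body[1] mov  r0, r5 -> r0=0xc3
body[2] add  r6, r5, #61 -> r6=0x00
body[3] add  r0, r4, r0 -> r0=0x3a
body[4] xor  r5, r1, r1 -> r5=0x00
body[5] xor  r2, r4, r0 -> r2=0x4d
epilogue: pop r6=0x9b, sp=0xac
epilogue: pop r4=0x75, sp=0xad
prologue pushed ['r4', 'r6'] at ['0xac', '0xab']

MEM = 0x75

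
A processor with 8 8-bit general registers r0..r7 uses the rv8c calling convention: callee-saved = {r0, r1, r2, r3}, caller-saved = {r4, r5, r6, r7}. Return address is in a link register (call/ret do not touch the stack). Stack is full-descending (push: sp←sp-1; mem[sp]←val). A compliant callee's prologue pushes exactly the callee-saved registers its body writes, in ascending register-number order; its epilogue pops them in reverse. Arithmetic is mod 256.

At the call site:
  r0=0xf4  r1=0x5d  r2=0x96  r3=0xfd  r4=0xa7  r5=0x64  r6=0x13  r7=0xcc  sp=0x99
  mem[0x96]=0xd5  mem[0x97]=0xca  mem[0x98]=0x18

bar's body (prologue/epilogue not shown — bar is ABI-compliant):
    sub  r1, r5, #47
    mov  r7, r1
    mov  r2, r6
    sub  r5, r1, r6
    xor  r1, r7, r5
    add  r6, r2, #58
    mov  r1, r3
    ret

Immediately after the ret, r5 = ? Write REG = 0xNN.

prologue: push r1 → mem[0x98]=0x5d, sp=0x98
prologue: push r2 → mem[0x97]=0x96, sp=0x97
body[0] sub  r1, r5, #47 → r1=0x35
body[1] mov  r7, r1 → r7=0x35
body[2] mov  r2, r6 → r2=0x13
body[3] sub  r5, r1, r6 → r5=0x22
body[4] xor  r1, r7, r5 → r1=0x17
body[5] add  r6, r2, #58 → r6=0x4d
body[6] mov  r1, r3 → r1=0xfd
epilogue: pop r2=0x96, sp=0x98
epilogue: pop r1=0x5d, sp=0x99
r5 is caller-saved → body value

REG = 0x22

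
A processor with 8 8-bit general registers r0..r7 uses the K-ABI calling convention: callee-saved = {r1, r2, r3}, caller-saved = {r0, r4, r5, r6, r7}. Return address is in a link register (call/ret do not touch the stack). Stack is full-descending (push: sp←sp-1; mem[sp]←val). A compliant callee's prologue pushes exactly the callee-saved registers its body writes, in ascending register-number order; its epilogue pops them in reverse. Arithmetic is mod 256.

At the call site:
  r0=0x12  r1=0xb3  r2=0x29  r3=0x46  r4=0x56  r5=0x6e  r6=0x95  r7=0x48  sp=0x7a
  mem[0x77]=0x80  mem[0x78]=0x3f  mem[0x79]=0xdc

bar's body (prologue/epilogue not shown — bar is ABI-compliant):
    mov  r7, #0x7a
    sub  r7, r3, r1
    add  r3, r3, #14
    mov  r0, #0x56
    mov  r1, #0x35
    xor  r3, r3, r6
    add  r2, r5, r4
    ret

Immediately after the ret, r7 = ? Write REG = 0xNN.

prologue: push r1 → mem[0x79]=0xb3, sp=0x79
prologue: push r2 → mem[0x78]=0x29, sp=0x78
prologue: push r3 → mem[0x77]=0x46, sp=0x77
body[0] mov  r7, #0x7a → r7=0x7a
body[1] sub  r7, r3, r1 → r7=0x93
body[2] add  r3, r3, #14 → r3=0x54
body[3] mov  r0, #0x56 → r0=0x56
body[4] mov  r1, #0x35 → r1=0x35
body[5] xor  r3, r3, r6 → r3=0xc1
body[6] add  r2, r5, r4 → r2=0xc4
epilogue: pop r3=0x46, sp=0x78
epilogue: pop r2=0x29, sp=0x79
epilogue: pop r1=0xb3, sp=0x7a
r7 is caller-saved → body value

REG = 0x93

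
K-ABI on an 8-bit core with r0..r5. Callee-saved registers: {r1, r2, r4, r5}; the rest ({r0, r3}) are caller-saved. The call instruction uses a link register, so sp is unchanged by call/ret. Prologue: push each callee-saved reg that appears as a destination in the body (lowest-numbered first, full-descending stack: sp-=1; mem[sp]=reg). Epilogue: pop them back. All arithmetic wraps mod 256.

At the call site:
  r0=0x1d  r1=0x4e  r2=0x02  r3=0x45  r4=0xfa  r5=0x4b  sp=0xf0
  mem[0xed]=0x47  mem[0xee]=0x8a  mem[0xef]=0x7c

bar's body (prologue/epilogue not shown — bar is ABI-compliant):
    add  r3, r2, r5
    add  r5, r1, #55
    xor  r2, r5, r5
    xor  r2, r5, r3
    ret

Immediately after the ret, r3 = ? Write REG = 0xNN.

prologue: push r2 -> mem[0xef]=0x02, sp=0xef
prologue: push r5 -> mem[0xee]=0x4b, sp=0xee
body[0] add  r3, r2, r5 -> r3=0x4d
body[1] add  r5, r1, #55 -> r5=0x85
body[2] xor  r2, r5, r5 -> r2=0x00
body[3] xor  r2, r5, r3 -> r2=0xc8
epilogue: pop r5=0x4b, sp=0xef
epilogue: pop r2=0x02, sp=0xf0
r3 is caller-saved -> body value

REG = 0x4d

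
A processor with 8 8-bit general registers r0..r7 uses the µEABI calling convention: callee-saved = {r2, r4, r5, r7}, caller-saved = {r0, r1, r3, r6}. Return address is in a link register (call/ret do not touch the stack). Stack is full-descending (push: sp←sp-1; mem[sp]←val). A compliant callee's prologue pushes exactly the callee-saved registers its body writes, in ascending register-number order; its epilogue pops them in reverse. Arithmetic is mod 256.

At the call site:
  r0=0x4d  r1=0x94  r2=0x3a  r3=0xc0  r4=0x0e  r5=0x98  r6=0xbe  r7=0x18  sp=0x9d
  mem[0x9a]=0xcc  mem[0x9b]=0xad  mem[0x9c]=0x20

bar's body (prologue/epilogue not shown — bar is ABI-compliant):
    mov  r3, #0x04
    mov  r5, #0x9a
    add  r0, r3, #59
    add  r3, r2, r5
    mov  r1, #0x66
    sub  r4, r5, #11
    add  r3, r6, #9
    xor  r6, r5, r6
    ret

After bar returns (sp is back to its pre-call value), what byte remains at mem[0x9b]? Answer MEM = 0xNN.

MEM = 0x98

prologue: push r4 → mem[0x9c]=0x0e, sp=0x9c
prologue: push r5 → mem[0x9b]=0x98, sp=0x9b
body[0] mov  r3, #0x04 → r3=0x04
body[1] mov  r5, #0x9a → r5=0x9a
body[2] add  r0, r3, #59 → r0=0x3f
body[3] add  r3, r2, r5 → r3=0xd4
body[4] mov  r1, #0x66 → r1=0x66
body[5] sub  r4, r5, #11 → r4=0x8f
body[6] add  r3, r6, #9 → r3=0xc7
body[7] xor  r6, r5, r6 → r6=0x24
epilogue: pop r5=0x98, sp=0x9c
epilogue: pop r4=0x0e, sp=0x9d
prologue pushed ['r4', 'r5'] at ['0x9c', '0x9b']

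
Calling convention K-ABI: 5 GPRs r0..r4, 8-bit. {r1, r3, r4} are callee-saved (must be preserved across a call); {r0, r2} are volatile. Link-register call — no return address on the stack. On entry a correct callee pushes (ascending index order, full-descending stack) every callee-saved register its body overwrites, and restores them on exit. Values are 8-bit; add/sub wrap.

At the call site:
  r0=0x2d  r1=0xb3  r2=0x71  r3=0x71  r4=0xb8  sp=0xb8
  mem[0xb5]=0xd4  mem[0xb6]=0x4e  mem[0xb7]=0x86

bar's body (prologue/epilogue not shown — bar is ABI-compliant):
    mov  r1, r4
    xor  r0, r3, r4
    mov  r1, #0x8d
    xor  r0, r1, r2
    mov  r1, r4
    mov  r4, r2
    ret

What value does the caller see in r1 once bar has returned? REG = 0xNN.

prologue: push r1 → mem[0xb7]=0xb3, sp=0xb7
prologue: push r4 → mem[0xb6]=0xb8, sp=0xb6
body[0] mov  r1, r4 → r1=0xb8
body[1] xor  r0, r3, r4 → r0=0xc9
body[2] mov  r1, #0x8d → r1=0x8d
body[3] xor  r0, r1, r2 → r0=0xfc
body[4] mov  r1, r4 → r1=0xb8
body[5] mov  r4, r2 → r4=0x71
epilogue: pop r4=0xb8, sp=0xb7
epilogue: pop r1=0xb3, sp=0xb8
r1 is callee-saved → restored

REG = 0xb3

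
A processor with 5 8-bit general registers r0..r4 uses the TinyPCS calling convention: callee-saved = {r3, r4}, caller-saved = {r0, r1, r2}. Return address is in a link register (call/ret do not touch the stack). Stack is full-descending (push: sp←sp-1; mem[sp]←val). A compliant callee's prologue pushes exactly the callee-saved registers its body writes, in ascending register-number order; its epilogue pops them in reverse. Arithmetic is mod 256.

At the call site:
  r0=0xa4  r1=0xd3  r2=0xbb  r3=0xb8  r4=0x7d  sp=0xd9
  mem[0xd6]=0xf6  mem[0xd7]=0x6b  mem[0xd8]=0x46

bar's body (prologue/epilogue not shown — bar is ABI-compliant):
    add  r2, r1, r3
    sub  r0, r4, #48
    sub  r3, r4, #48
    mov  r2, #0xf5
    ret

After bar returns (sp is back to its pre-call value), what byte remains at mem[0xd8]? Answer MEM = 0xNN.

MEM = 0xb8

prologue: push r3 → mem[0xd8]=0xb8, sp=0xd8
body[0] add  r2, r1, r3 → r2=0x8b
body[1] sub  r0, r4, #48 → r0=0x4d
body[2] sub  r3, r4, #48 → r3=0x4d
body[3] mov  r2, #0xf5 → r2=0xf5
epilogue: pop r3=0xb8, sp=0xd9
prologue pushed ['r3'] at ['0xd8']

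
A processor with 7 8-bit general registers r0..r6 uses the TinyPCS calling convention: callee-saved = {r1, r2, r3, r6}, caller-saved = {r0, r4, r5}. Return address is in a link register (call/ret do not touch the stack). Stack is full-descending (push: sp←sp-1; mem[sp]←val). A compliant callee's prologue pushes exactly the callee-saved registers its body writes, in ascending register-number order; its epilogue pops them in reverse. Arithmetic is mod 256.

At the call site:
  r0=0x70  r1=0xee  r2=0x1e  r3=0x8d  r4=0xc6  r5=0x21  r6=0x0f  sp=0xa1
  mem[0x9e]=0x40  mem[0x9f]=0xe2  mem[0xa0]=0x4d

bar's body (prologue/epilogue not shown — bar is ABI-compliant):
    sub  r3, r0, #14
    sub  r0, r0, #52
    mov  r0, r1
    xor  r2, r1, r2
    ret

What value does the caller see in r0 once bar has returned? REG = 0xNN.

REG = 0xee

prologue: push r2 -> mem[0xa0]=0x1e, sp=0xa0
prologue: push r3 -> mem[0x9f]=0x8d, sp=0x9f
body[0] sub  r3, r0, #14 -> r3=0x62
body[1] sub  r0, r0, #52 -> r0=0x3c
body[2] mov  r0, r1 -> r0=0xee
body[3] xor  r2, r1, r2 -> r2=0xf0
epilogue: pop r3=0x8d, sp=0xa0
epilogue: pop r2=0x1e, sp=0xa1
r0 is caller-saved -> body value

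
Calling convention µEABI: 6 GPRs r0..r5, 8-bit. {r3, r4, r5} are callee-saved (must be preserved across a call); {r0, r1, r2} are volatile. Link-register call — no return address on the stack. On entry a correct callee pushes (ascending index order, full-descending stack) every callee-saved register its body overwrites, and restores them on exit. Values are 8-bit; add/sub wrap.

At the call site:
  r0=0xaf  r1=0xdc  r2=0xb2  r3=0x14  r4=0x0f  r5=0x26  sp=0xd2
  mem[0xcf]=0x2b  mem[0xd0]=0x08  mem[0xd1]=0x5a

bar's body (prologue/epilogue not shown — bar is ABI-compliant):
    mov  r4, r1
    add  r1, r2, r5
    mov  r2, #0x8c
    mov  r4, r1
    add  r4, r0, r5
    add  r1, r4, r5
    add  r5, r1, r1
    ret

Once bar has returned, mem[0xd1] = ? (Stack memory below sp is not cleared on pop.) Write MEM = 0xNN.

prologue: push r4 → mem[0xd1]=0x0f, sp=0xd1
prologue: push r5 → mem[0xd0]=0x26, sp=0xd0
body[0] mov  r4, r1 → r4=0xdc
body[1] add  r1, r2, r5 → r1=0xd8
body[2] mov  r2, #0x8c → r2=0x8c
body[3] mov  r4, r1 → r4=0xd8
body[4] add  r4, r0, r5 → r4=0xd5
body[5] add  r1, r4, r5 → r1=0xfb
body[6] add  r5, r1, r1 → r5=0xf6
epilogue: pop r5=0x26, sp=0xd1
epilogue: pop r4=0x0f, sp=0xd2
prologue pushed ['r4', 'r5'] at ['0xd1', '0xd0']

MEM = 0x0f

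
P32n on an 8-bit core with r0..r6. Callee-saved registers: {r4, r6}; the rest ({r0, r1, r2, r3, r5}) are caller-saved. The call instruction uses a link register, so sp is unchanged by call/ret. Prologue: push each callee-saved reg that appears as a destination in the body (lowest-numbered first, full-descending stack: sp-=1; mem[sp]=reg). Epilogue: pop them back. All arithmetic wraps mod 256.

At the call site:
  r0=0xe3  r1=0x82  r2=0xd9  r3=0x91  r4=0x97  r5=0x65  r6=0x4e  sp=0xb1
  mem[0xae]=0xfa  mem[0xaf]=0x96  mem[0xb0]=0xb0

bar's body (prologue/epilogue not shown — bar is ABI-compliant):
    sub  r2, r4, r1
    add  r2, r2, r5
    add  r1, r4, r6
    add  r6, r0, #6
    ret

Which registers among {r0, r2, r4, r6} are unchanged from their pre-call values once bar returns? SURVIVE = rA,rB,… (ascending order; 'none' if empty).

prologue: push r6 → mem[0xb0]=0x4e, sp=0xb0
body[0] sub  r2, r4, r1 → r2=0x15
body[1] add  r2, r2, r5 → r2=0x7a
body[2] add  r1, r4, r6 → r1=0xe5
body[3] add  r6, r0, #6 → r6=0xe9
epilogue: pop r6=0x4e, sp=0xb1
r0: caller-saved, written=False
r2: caller-saved, written=True
r4: callee-saved, written=False
r6: callee-saved, written=True

SURVIVE = r0,r4,r6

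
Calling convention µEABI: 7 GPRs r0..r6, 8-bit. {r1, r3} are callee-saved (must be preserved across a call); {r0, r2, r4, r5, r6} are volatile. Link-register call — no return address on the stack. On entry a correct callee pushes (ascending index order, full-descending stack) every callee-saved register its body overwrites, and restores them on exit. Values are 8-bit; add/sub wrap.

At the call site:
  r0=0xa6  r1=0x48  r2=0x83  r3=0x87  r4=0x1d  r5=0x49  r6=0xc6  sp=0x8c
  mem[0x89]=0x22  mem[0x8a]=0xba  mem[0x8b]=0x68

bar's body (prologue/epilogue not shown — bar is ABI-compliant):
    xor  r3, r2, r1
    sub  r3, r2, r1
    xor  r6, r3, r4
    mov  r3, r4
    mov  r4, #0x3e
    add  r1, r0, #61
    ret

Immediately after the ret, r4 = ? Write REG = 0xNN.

prologue: push r1 -> mem[0x8b]=0x48, sp=0x8b
prologue: push r3 -> mem[0x8a]=0x87, sp=0x8a
body[0] xor  r3, r2, r1 -> r3=0xcb
body[1] sub  r3, r2, r1 -> r3=0x3b
body[2] xor  r6, r3, r4 -> r6=0x26
body[3] mov  r3, r4 -> r3=0x1d
body[4] mov  r4, #0x3e -> r4=0x3e
body[5] add  r1, r0, #61 -> r1=0xe3
epilogue: pop r3=0x87, sp=0x8b
epilogue: pop r1=0x48, sp=0x8c
r4 is caller-saved -> body value

REG = 0x3e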